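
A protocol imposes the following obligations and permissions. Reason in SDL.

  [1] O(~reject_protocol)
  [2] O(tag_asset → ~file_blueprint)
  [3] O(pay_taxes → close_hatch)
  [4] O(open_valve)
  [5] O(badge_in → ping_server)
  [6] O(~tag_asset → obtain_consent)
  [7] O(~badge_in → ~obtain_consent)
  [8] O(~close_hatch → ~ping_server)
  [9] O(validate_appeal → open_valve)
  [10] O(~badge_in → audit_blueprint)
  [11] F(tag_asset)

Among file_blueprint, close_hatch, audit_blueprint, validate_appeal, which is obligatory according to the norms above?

close_hatch

F(tag_asset) at premise 11 means O(~tag_asset).
With premise 6, O(~tag_asset → obtain_consent), the K-axiom yields O(obtain_consent).
The contrapositive of premise 7 (O(~badge_in → ~obtain_consent)) is O(obtain_consent → badge_in), and O(obtain_consent) is already established, so O(badge_in).
Applying K to premise 5 (O(badge_in → ping_server)) and O(badge_in) yields O(ping_server).
Premise 8, O(~close_hatch → ~ping_server), contraposes to O(ping_server → close_hatch); with O(ping_server) we get O(close_hatch).
So O(close_hatch) holds — close_hatch is obligatory. None of the other listed options is made obligatory by any chain of premises.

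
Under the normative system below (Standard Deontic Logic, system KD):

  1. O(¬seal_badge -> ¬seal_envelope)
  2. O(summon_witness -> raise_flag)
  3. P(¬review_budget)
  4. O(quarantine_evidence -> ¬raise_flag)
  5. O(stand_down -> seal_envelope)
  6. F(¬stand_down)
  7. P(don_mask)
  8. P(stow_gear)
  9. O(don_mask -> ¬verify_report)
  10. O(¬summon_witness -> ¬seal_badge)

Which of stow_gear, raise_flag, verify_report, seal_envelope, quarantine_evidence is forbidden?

Premise 6 is F(¬stand_down), i.e. O(stand_down).
Premise 5 is O(stand_down -> seal_envelope); since O(stand_down), deontic closure gives O(seal_envelope).
Premise 1, O(¬seal_badge -> ¬seal_envelope), contraposes to O(seal_envelope -> seal_badge); with O(seal_envelope) we get O(seal_badge).
Premise 10, O(¬summon_witness -> ¬seal_badge), contraposes to O(seal_badge -> summon_witness); with O(seal_badge) we get O(summon_witness).
From O(summon_witness) and premise 2, O(summon_witness -> raise_flag), we obtain O(raise_flag).
Premise 4 is O(quarantine_evidence -> ¬raise_flag); contrapositively O(raise_flag -> ¬quarantine_evidence). Since O(raise_flag) holds, K gives O(¬quarantine_evidence).
So O(¬quarantine_evidence) holds, i.e. quarantine_evidence is forbidden. None of the other listed options is forbidden under the premises.

quarantine_evidence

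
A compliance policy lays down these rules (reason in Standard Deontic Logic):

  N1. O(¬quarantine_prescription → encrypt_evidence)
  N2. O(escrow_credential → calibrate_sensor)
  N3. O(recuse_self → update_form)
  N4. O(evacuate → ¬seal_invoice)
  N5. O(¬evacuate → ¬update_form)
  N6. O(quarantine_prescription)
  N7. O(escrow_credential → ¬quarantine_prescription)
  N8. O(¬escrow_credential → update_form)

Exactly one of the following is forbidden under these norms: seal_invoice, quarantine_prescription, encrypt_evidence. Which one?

seal_invoice

Premise 6 gives O(quarantine_prescription).
Premise 7 is O(escrow_credential → ¬quarantine_prescription); contrapositively O(quarantine_prescription → ¬escrow_credential). Since O(quarantine_prescription) holds, K gives O(¬escrow_credential).
Premise 8 is O(¬escrow_credential → update_form); since O(¬escrow_credential), deontic closure gives O(update_form).
Premise 5 is O(¬evacuate → ¬update_form); contrapositively O(update_form → evacuate). Since O(update_form) holds, K gives O(evacuate).
From O(evacuate) and premise 4, O(evacuate → ¬seal_invoice), we obtain O(¬seal_invoice).
So O(¬seal_invoice) holds, i.e. seal_invoice is forbidden. None of the other listed options is forbidden under the premises.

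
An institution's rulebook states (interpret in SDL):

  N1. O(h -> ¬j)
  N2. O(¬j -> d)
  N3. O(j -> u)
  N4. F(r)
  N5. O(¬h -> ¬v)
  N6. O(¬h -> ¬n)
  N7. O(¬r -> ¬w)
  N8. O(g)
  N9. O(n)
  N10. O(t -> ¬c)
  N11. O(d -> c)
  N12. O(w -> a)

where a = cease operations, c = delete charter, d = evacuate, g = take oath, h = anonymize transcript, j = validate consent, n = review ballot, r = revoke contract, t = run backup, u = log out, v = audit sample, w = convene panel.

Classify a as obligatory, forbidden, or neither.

Premise 12 is O(w -> a), but O(w) is not derivable from the premises, so it does not yield O(a).
No premise or chain of K-axiom applications forces O(a), and none forces O(¬a). So a is neither obligatory nor forbidden under these norms.

Neither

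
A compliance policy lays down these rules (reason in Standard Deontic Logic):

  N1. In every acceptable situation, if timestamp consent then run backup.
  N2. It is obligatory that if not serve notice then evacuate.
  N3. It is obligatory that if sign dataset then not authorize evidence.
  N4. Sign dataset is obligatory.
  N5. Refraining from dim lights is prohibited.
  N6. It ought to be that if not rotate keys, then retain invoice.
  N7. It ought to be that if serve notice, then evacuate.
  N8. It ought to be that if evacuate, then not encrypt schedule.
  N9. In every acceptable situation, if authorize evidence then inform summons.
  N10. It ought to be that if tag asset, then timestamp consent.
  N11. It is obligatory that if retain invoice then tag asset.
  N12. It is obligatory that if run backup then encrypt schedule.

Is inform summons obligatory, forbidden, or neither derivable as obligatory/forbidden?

Premise 9 is O(authorize_evidence → inform_summons), but O(authorize_evidence) is not derivable from the premises, so it does not yield O(inform_summons).
No premise or chain of K-axiom applications forces O(inform_summons), and none forces O(¬inform_summons). So inform_summons is neither obligatory nor forbidden under these norms.

Neither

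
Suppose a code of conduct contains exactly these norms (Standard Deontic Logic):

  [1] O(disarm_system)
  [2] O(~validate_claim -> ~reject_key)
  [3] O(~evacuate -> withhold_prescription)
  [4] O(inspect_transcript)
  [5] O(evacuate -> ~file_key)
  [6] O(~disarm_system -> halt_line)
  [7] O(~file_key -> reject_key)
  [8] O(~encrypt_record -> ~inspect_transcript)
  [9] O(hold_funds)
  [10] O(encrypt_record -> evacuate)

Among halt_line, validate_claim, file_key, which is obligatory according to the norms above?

validate_claim

Premise 4 states O(inspect_transcript) outright.
Premise 8, O(~encrypt_record -> ~inspect_transcript), contraposes to O(inspect_transcript -> encrypt_record); with O(inspect_transcript) we get O(encrypt_record).
With premise 10, O(encrypt_record -> evacuate), the K-axiom yields O(evacuate).
Premise 5 is O(evacuate -> ~file_key); since O(evacuate), deontic closure gives O(~file_key).
With premise 7, O(~file_key -> reject_key), the K-axiom yields O(reject_key).
Premise 2 is O(~validate_claim -> ~reject_key); contrapositively O(reject_key -> validate_claim). Since O(reject_key) holds, K gives O(validate_claim).
So O(validate_claim) holds — validate_claim is obligatory. None of the other listed options is made obligatory by any chain of premises.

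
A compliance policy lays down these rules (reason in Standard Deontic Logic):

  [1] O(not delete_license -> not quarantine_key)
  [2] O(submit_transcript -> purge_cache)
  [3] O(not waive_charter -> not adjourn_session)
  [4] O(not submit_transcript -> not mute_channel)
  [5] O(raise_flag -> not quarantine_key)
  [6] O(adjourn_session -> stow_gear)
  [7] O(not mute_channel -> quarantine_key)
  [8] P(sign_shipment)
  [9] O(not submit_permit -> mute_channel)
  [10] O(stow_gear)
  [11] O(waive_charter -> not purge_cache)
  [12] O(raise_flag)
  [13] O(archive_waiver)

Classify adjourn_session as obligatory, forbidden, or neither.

Forbidden

Premise 12 states O(raise_flag) outright.
From O(raise_flag) and premise 5, O(raise_flag -> not quarantine_key), we obtain O(not quarantine_key).
Premise 7 is O(not mute_channel -> quarantine_key); contrapositively O(not quarantine_key -> mute_channel). Since O(not quarantine_key) holds, K gives O(mute_channel).
Premise 4 is O(not submit_transcript -> not mute_channel); contrapositively O(mute_channel -> submit_transcript). Since O(mute_channel) holds, K gives O(submit_transcript).
From O(submit_transcript) and premise 2, O(submit_transcript -> purge_cache), we obtain O(purge_cache).
Premise 11, O(waive_charter -> not purge_cache), contraposes to O(purge_cache -> not waive_charter); with O(purge_cache) we get O(not waive_charter).
With premise 3, O(not waive_charter -> not adjourn_session), the K-axiom yields O(not adjourn_session).
Premises 1, 6, 8, 9, 10, 13 do not contribute to this derivation.
Thus O(not adjourn_session), which is F(adjourn_session): adjourn_session is forbidden.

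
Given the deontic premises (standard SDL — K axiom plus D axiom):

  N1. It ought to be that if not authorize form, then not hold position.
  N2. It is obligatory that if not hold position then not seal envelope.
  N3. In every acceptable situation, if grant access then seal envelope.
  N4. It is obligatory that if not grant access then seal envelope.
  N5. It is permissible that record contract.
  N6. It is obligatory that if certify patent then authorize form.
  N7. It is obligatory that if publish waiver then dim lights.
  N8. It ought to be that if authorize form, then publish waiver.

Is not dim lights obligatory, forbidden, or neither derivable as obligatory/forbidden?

Forbidden

Premises 3 and 4 cover both cases: O(grant_access → seal_envelope) and O(¬grant_access → seal_envelope). Since grant_access ∨ ¬grant_access is a tautology, O(seal_envelope) follows.
Premise 2, O(¬hold_position → ¬seal_envelope), contraposes to O(seal_envelope → hold_position); with O(seal_envelope) we get O(hold_position).
Premise 1 is O(¬authorize_form → ¬hold_position); contrapositively O(hold_position → authorize_form). Since O(hold_position) holds, K gives O(authorize_form).
Applying K to premise 8 (O(authorize_form → publish_waiver)) and O(authorize_form) yields O(publish_waiver).
With premise 7, O(publish_waiver → dim_lights), the K-axiom yields O(dim_lights).
Premises 5, 6 do not contribute to this derivation.
Thus O(dim_lights), which is F(¬dim_lights): ¬dim_lights is forbidden.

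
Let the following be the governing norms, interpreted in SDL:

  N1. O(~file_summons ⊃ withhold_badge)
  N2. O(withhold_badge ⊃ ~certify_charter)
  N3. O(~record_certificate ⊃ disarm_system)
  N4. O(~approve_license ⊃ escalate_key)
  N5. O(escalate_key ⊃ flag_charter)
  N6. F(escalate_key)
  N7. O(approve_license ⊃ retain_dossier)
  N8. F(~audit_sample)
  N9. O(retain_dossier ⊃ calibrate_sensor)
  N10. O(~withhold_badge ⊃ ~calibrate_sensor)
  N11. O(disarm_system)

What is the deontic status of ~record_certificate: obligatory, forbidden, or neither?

Neither

Premise 3 is O(~record_certificate ⊃ disarm_system); even if O(disarm_system) held, inferring O(~record_certificate) would be affirming the consequent — invalid.
No premise or chain of K-axiom applications forces O(~record_certificate), and none forces O(record_certificate). So ~record_certificate is neither obligatory nor forbidden under these norms.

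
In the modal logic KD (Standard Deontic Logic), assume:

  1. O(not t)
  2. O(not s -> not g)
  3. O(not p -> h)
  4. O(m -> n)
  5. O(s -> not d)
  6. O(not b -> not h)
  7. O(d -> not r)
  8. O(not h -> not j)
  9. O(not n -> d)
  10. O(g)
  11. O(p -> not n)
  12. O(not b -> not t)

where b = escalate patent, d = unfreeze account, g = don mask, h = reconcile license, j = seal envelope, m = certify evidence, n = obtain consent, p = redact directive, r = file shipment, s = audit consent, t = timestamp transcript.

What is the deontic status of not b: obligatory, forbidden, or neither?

From premise 10 we have O(g).
Premise 2 is O(not s -> not g); contrapositively O(g -> s). Since O(g) holds, K gives O(s).
Premise 5 is O(s -> not d); since O(s), deontic closure gives O(not d).
Premise 9 is O(not n -> d); contrapositively O(not d -> n). Since O(not d) holds, K gives O(n).
Premise 11, O(p -> not n), contraposes to O(n -> not p); with O(n) we get O(not p).
From O(not p) and premise 3, O(not p -> h), we obtain O(h).
The contrapositive of premise 6 (O(not b -> not h)) is O(h -> b), and O(h) is already established, so O(b).
Premises 1, 4, 7, 8, 12 do not contribute to this derivation.
Thus O(b), which is F(not b): not b is forbidden.

Forbidden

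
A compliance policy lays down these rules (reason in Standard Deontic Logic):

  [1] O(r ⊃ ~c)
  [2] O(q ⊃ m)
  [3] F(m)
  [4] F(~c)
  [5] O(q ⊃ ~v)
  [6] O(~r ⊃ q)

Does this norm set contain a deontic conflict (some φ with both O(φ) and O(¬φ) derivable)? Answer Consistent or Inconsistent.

Inconsistent

Premise 3 is F(m), i.e. O(~m).
Premise 2, O(q ⊃ m), contraposes to O(~m ⊃ ~q); with O(~m) we get O(~q).
Premise 6 is O(~r ⊃ q); contrapositively O(~q ⊃ r). Since O(~q) holds, K gives O(r).
From O(r) and premise 1, O(r ⊃ ~c), we obtain O(~c).
However, F(~c) at premise 4 amounts to O(c).
We now have both O(~c) and O(c) — c is simultaneously obligatory and forbidden, violating the D-axiom.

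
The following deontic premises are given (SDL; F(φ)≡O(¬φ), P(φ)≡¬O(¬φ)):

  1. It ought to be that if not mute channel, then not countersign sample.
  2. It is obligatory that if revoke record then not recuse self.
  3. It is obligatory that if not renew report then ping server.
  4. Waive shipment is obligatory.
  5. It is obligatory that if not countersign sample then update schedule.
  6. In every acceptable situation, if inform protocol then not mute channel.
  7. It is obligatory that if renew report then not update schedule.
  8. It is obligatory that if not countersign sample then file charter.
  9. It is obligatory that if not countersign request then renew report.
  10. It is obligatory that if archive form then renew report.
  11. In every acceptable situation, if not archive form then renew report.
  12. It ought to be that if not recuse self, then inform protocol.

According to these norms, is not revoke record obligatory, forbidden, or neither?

Obligatory

By case analysis on ¬archive_form: premise 11 gives O(¬archive_form → renew_report) and premise 10 gives O(archive_form → renew_report), so O(renew_report) either way.
Premise 7 is O(renew_report → ¬update_schedule); since O(renew_report), deontic closure gives O(¬update_schedule).
The contrapositive of premise 5 (O(¬countersign_sample → update_schedule)) is O(¬update_schedule → countersign_sample), and O(¬update_schedule) is already established, so O(countersign_sample).
Premise 1, O(¬mute_channel → ¬countersign_sample), contraposes to O(countersign_sample → mute_channel); with O(countersign_sample) we get O(mute_channel).
Premise 6 is O(inform_protocol → ¬mute_channel); contrapositively O(mute_channel → ¬inform_protocol). Since O(mute_channel) holds, K gives O(¬inform_protocol).
Premise 12 is O(¬recuse_self → inform_protocol); contrapositively O(¬inform_protocol → recuse_self). Since O(¬inform_protocol) holds, K gives O(recuse_self).
The contrapositive of premise 2 (O(revoke_record → ¬recuse_self)) is O(recuse_self → ¬revoke_record), and O(recuse_self) is already established, so O(¬revoke_record).
Premises 3, 4, 8, 9 do not contribute to this derivation.
Hence ¬revoke_record is obligatory.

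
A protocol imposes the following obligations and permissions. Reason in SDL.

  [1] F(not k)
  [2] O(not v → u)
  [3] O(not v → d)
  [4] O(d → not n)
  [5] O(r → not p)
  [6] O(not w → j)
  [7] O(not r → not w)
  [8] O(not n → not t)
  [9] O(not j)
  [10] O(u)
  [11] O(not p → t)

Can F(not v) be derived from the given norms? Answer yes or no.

Yes

From premise 9 we have O(not j).
Premise 6, O(not w → j), contraposes to O(not j → w); with O(not j) we get O(w).
The contrapositive of premise 7 (O(not r → not w)) is O(w → r), and O(w) is already established, so O(r).
Applying K to premise 5 (O(r → not p)) and O(r) yields O(not p).
From O(not p) and premise 11, O(not p → t), we obtain O(t).
Premise 8, O(not n → not t), contraposes to O(t → n); with O(t) we get O(n).
Premise 4 is O(d → not n); contrapositively O(n → not d). Since O(n) holds, K gives O(not d).
Premise 3 is O(not v → d); contrapositively O(not d → v). Since O(not d) holds, K gives O(v).
Premises 1, 2, 10 do not contribute to this derivation.
So O(v) holds, i.e. F(not v). The claim follows.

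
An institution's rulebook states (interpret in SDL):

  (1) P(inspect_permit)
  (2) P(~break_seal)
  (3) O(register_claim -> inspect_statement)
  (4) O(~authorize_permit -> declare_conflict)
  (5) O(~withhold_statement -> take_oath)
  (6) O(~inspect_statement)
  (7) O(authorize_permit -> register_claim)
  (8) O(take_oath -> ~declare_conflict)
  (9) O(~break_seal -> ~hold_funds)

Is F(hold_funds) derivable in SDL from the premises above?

Premise 9 is O(~break_seal -> ~hold_funds), but O(~break_seal) is not derivable from the premises (the permission P(~break_seal) asserts only ~O(break_seal), not O(~break_seal)), so it does not yield O(~hold_funds).
No other premise forces O(~hold_funds). An ideal world satisfying every premise can still have hold_funds true, so F(hold_funds) is not derivable.

No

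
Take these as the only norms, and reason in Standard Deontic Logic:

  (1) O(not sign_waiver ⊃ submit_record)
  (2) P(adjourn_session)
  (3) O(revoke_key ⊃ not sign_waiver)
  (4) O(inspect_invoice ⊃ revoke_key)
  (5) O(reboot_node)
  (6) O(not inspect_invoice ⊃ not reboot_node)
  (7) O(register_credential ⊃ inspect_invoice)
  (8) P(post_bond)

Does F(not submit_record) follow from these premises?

Yes

Premise 5 gives O(reboot_node).
Premise 6, O(not inspect_invoice ⊃ not reboot_node), contraposes to O(reboot_node ⊃ inspect_invoice); with O(reboot_node) we get O(inspect_invoice).
From O(inspect_invoice) and premise 4, O(inspect_invoice ⊃ revoke_key), we obtain O(revoke_key).
With premise 3, O(revoke_key ⊃ not sign_waiver), the K-axiom yields O(not sign_waiver).
From O(not sign_waiver) and premise 1, O(not sign_waiver ⊃ submit_record), we obtain O(submit_record).
Premises 2, 7, 8 do not contribute to this derivation.
So O(submit_record) holds, i.e. F(not submit_record). The claim follows.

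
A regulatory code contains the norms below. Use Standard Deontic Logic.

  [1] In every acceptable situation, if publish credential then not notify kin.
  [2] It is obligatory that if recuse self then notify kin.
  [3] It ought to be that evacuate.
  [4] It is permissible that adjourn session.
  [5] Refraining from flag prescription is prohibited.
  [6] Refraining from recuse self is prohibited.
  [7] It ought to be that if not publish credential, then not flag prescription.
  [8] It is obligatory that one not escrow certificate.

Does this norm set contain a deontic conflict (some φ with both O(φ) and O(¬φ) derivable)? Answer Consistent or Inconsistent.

Inconsistent

F(¬flag_prescription) at premise 5 means O(flag_prescription).
Premise 7, O(¬publish_credential → ¬flag_prescription), contraposes to O(flag_prescription → publish_credential); with O(flag_prescription) we get O(publish_credential).
From O(publish_credential) and premise 1, O(publish_credential → ¬notify_kin), we obtain O(¬notify_kin).
The contrapositive of premise 2 (O(recuse_self → notify_kin)) is O(¬notify_kin → ¬recuse_self), and O(¬notify_kin) is already established, so O(¬recuse_self).
Yet premise 6 is F(¬recuse_self), i.e. O(recuse_self).
We now have both O(¬recuse_self) and O(recuse_self) — recuse_self is simultaneously obligatory and forbidden, violating the D-axiom.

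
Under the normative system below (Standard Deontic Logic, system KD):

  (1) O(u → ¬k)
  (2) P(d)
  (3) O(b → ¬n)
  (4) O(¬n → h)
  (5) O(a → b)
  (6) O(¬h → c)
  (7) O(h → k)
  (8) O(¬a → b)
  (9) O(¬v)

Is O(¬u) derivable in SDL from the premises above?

Premises 8 and 5 are O(¬a → b) and O(a → b); every ideal world satisfies ¬a or a, so in either case b holds — hence O(b).
Applying K to premise 3 (O(b → ¬n)) and O(b) yields O(¬n).
From O(¬n) and premise 4, O(¬n → h), we obtain O(h).
Premise 7 is O(h → k); since O(h), deontic closure gives O(k).
Premise 1, O(u → ¬k), contraposes to O(k → ¬u); with O(k) we get O(¬u).
Premises 2, 6, 9 do not contribute to this derivation.
So O(¬u) follows.

Yes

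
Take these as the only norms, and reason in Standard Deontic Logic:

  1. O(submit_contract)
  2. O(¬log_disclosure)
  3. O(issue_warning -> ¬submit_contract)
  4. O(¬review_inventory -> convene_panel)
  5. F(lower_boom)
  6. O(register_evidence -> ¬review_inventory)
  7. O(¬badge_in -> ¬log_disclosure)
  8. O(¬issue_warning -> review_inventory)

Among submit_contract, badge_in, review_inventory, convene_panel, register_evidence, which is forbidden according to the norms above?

Premise 1 states O(submit_contract) outright.
Premise 3 is O(issue_warning -> ¬submit_contract); contrapositively O(submit_contract -> ¬issue_warning). Since O(submit_contract) holds, K gives O(¬issue_warning).
Applying K to premise 8 (O(¬issue_warning -> review_inventory)) and O(¬issue_warning) yields O(review_inventory).
The contrapositive of premise 6 (O(register_evidence -> ¬review_inventory)) is O(review_inventory -> ¬register_evidence), and O(review_inventory) is already established, so O(¬register_evidence).
So O(¬register_evidence) holds, i.e. register_evidence is forbidden. None of the other listed options is forbidden under the premises.

register_evidence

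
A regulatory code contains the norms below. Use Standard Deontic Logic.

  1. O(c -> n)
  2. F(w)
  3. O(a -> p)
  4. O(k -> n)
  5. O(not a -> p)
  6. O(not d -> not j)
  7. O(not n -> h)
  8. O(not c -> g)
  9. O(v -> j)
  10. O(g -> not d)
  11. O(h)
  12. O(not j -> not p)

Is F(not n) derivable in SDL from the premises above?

By case analysis on a: premise 3 gives O(a -> p) and premise 5 gives O(not a -> p), so O(p) either way.
Premise 12 is O(not j -> not p); contrapositively O(p -> j). Since O(p) holds, K gives O(j).
The contrapositive of premise 6 (O(not d -> not j)) is O(j -> d), and O(j) is already established, so O(d).
Premise 10 is O(g -> not d); contrapositively O(d -> not g). Since O(d) holds, K gives O(not g).
Premise 8, O(not c -> g), contraposes to O(not g -> c); with O(not g) we get O(c).
Premise 1 is O(c -> n); since O(c), deontic closure gives O(n).
Premises 2, 4, 7, 9, 11 do not contribute to this derivation.
So O(n) holds, i.e. F(not n). The claim follows.

Yes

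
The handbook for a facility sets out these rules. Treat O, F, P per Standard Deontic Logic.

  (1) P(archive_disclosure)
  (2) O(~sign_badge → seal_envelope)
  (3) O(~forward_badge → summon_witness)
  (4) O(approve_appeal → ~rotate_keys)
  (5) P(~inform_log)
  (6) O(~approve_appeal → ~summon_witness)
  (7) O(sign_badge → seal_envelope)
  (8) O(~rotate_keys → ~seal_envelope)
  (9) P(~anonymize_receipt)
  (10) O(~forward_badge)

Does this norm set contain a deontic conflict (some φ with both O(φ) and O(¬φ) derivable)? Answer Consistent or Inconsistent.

Inconsistent

Premises 2 and 7 cover both cases: O(~sign_badge → seal_envelope) and O(sign_badge → seal_envelope). Since ~sign_badge ∨ sign_badge is a tautology, O(seal_envelope) follows.
The contrapositive of premise 8 (O(~rotate_keys → ~seal_envelope)) is O(seal_envelope → rotate_keys), and O(seal_envelope) is already established, so O(rotate_keys).
The contrapositive of premise 4 (O(approve_appeal → ~rotate_keys)) is O(rotate_keys → ~approve_appeal), and O(rotate_keys) is already established, so O(~approve_appeal).
With premise 6, O(~approve_appeal → ~summon_witness), the K-axiom yields O(~summon_witness).
Premise 3, O(~forward_badge → summon_witness), contraposes to O(~summon_witness → forward_badge); with O(~summon_witness) we get O(forward_badge).
Yet premise 10 states O(~forward_badge).
We now have both O(forward_badge) and O(~forward_badge) — forward_badge is simultaneously obligatory and forbidden, violating the D-axiom.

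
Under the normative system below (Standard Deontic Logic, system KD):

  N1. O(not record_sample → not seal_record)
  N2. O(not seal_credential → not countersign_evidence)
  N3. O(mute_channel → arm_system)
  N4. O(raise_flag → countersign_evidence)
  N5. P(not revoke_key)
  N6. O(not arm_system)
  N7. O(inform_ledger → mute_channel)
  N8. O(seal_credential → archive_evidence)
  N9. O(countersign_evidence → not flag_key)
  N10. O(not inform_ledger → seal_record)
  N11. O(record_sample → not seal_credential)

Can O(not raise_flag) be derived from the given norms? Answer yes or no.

Premise 6 gives O(not arm_system).
Premise 3 is O(mute_channel → arm_system); contrapositively O(not arm_system → not mute_channel). Since O(not arm_system) holds, K gives O(not mute_channel).
The contrapositive of premise 7 (O(inform_ledger → mute_channel)) is O(not mute_channel → not inform_ledger), and O(not mute_channel) is already established, so O(not inform_ledger).
From O(not inform_ledger) and premise 10, O(not inform_ledger → seal_record), we obtain O(seal_record).
The contrapositive of premise 1 (O(not record_sample → not seal_record)) is O(seal_record → record_sample), and O(seal_record) is already established, so O(record_sample).
With premise 11, O(record_sample → not seal_credential), the K-axiom yields O(not seal_credential).
With premise 2, O(not seal_credential → not countersign_evidence), the K-axiom yields O(not countersign_evidence).
Premise 4 is O(raise_flag → countersign_evidence); contrapositively O(not countersign_evidence → not raise_flag). Since O(not countersign_evidence) holds, K gives O(not raise_flag).
Premises 5, 8, 9 do not contribute to this derivation.
So O(not raise_flag) follows.

Yes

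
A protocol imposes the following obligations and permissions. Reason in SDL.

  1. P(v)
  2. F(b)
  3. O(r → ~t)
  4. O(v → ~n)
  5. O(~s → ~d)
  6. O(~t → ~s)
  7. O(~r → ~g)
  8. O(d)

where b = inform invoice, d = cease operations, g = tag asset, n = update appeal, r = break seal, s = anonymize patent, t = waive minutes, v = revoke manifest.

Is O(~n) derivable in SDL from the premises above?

No

Premise 4 is O(v → ~n), but O(v) is not derivable from the premises (the permission P(v) asserts only ~O(~v), not O(v)), so it does not yield O(~n).
No other premise forces O(~n). An ideal world satisfying every premise can still have ~n false, so O(~n) is not derivable.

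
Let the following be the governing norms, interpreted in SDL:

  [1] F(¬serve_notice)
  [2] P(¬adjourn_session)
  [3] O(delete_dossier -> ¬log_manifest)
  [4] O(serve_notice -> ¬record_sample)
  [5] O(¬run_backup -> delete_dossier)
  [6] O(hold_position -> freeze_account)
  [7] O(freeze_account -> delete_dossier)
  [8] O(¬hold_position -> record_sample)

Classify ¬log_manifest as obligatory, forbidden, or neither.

Obligatory

Premise 1 is F(¬serve_notice), i.e. O(serve_notice).
With premise 4, O(serve_notice -> ¬record_sample), the K-axiom yields O(¬record_sample).
Premise 8, O(¬hold_position -> record_sample), contraposes to O(¬record_sample -> hold_position); with O(¬record_sample) we get O(hold_position).
With premise 6, O(hold_position -> freeze_account), the K-axiom yields O(freeze_account).
With premise 7, O(freeze_account -> delete_dossier), the K-axiom yields O(delete_dossier).
Premise 3 is O(delete_dossier -> ¬log_manifest); since O(delete_dossier), deontic closure gives O(¬log_manifest).
Premises 2, 5 do not contribute to this derivation.
Hence ¬log_manifest is obligatory.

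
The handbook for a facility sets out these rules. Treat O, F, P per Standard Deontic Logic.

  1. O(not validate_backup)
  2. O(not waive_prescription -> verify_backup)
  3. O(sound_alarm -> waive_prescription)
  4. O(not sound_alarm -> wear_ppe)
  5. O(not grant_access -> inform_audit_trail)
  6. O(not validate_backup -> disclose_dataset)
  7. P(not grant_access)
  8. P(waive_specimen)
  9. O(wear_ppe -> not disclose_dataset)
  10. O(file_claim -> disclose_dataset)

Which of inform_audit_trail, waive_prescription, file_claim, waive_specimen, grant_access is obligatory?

waive_prescription

Premise 1 states O(not validate_backup) outright.
From O(not validate_backup) and premise 6, O(not validate_backup -> disclose_dataset), we obtain O(disclose_dataset).
The contrapositive of premise 9 (O(wear_ppe -> not disclose_dataset)) is O(disclose_dataset -> not wear_ppe), and O(disclose_dataset) is already established, so O(not wear_ppe).
Premise 4, O(not sound_alarm -> wear_ppe), contraposes to O(not wear_ppe -> sound_alarm); with O(not wear_ppe) we get O(sound_alarm).
With premise 3, O(sound_alarm -> waive_prescription), the K-axiom yields O(waive_prescription).
So O(waive_prescription) holds — waive_prescription is obligatory. None of the other listed options is made obligatory by any chain of premises.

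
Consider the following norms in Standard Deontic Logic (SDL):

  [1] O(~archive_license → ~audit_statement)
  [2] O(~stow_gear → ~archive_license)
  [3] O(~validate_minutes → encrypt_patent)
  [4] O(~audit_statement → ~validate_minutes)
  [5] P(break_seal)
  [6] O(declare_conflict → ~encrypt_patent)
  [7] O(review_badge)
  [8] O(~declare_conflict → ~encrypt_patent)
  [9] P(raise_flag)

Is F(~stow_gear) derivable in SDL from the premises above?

Premises 6 and 8 cover both cases: O(declare_conflict → ~encrypt_patent) and O(~declare_conflict → ~encrypt_patent). Since declare_conflict ∨ ~declare_conflict is a tautology, O(~encrypt_patent) follows.
Premise 3 is O(~validate_minutes → encrypt_patent); contrapositively O(~encrypt_patent → validate_minutes). Since O(~encrypt_patent) holds, K gives O(validate_minutes).
Premise 4 is O(~audit_statement → ~validate_minutes); contrapositively O(validate_minutes → audit_statement). Since O(validate_minutes) holds, K gives O(audit_statement).
Premise 1 is O(~archive_license → ~audit_statement); contrapositively O(audit_statement → archive_license). Since O(audit_statement) holds, K gives O(archive_license).
Premise 2 is O(~stow_gear → ~archive_license); contrapositively O(archive_license → stow_gear). Since O(archive_license) holds, K gives O(stow_gear).
Premises 5, 7, 9 do not contribute to this derivation.
So O(stow_gear) holds, i.e. F(~stow_gear). The claim follows.

Yes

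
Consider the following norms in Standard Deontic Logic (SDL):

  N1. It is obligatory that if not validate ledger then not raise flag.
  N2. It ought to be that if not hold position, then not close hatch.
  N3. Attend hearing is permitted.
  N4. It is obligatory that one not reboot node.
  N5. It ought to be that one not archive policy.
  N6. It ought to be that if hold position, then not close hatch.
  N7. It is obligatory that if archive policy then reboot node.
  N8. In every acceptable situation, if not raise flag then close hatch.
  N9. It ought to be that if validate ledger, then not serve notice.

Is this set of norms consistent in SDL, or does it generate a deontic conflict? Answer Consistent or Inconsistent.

Premise 7 is O(archive_policy → reboot_node), but O(archive_policy) is not derivable from the premises, so it does not yield O(reboot_node).
So O(reboot_node) is not derivable, and the apparent clash with O(¬reboot_node) does not arise.
A world satisfying every obligation exists (e.g. archive_policy=false, attend_hearing=false, close_hatch=false, hold_position=false, raise_flag=true, reboot_node=false, serve_notice=false, validate_ledger=true); no atom is both obligatory and forbidden, so the set is consistent.

Consistent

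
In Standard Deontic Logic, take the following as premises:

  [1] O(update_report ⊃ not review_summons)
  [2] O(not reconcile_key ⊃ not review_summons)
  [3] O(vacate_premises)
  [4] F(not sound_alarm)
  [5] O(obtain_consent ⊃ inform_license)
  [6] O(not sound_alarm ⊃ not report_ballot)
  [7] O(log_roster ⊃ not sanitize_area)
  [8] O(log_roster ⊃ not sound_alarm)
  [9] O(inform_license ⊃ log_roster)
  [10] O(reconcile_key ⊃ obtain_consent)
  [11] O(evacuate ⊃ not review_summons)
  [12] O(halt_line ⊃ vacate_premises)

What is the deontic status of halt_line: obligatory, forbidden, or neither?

Premise 12 is O(halt_line ⊃ vacate_premises); even if O(vacate_premises) held, inferring O(halt_line) would be affirming the consequent — invalid.
No premise or chain of K-axiom applications forces O(halt_line), and none forces O(not halt_line). So halt_line is neither obligatory nor forbidden under these norms.

Neither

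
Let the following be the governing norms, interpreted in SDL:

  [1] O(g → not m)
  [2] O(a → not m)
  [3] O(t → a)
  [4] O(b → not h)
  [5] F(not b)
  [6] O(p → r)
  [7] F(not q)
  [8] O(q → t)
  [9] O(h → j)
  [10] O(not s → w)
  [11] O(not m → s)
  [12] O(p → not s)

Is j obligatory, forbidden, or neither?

Premise 9 is O(h → j), but O(h) is not derivable from the premises, so it does not yield O(j).
No premise or chain of K-axiom applications forces O(j), and none forces O(not j). So j is neither obligatory nor forbidden under these norms.

Neither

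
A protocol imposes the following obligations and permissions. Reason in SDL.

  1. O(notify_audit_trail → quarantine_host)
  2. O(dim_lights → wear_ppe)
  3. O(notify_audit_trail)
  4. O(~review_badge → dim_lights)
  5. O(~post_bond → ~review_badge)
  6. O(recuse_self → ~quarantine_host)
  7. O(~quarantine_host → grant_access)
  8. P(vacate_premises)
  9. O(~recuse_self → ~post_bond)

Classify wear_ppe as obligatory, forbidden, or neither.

Obligatory

Premise 3 states O(notify_audit_trail) outright.
Applying K to premise 1 (O(notify_audit_trail → quarantine_host)) and O(notify_audit_trail) yields O(quarantine_host).
Premise 6 is O(recuse_self → ~quarantine_host); contrapositively O(quarantine_host → ~recuse_self). Since O(quarantine_host) holds, K gives O(~recuse_self).
From O(~recuse_self) and premise 9, O(~recuse_self → ~post_bond), we obtain O(~post_bond).
Applying K to premise 5 (O(~post_bond → ~review_badge)) and O(~post_bond) yields O(~review_badge).
Premise 4 is O(~review_badge → dim_lights); since O(~review_badge), deontic closure gives O(dim_lights).
With premise 2, O(dim_lights → wear_ppe), the K-axiom yields O(wear_ppe).
Premises 7, 8 do not contribute to this derivation.
Hence wear_ppe is obligatory.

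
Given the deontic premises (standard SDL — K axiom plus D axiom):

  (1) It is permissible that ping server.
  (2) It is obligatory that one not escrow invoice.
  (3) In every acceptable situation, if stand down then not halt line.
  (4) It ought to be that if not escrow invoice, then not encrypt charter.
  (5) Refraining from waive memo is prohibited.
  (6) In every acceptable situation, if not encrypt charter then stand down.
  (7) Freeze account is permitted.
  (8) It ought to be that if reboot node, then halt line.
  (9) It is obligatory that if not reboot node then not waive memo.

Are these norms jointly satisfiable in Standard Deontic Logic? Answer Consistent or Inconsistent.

Inconsistent

F(¬waive_memo) at premise 5 means O(waive_memo).
Premise 9 is O(¬reboot_node → ¬waive_memo); contrapositively O(waive_memo → reboot_node). Since O(waive_memo) holds, K gives O(reboot_node).
With premise 8, O(reboot_node → halt_line), the K-axiom yields O(halt_line).
Premise 3, O(stand_down → ¬halt_line), contraposes to O(halt_line → ¬stand_down); with O(halt_line) we get O(¬stand_down).
The contrapositive of premise 6 (O(¬encrypt_charter → stand_down)) is O(¬stand_down → encrypt_charter), and O(¬stand_down) is already established, so O(encrypt_charter).
Premise 4, O(¬escrow_invoice → ¬encrypt_charter), contraposes to O(encrypt_charter → escrow_invoice); with O(encrypt_charter) we get O(escrow_invoice).
However, premise 2 gives O(¬escrow_invoice).
We now have both O(escrow_invoice) and O(¬escrow_invoice) — escrow_invoice is simultaneously obligatory and forbidden, violating the D-axiom.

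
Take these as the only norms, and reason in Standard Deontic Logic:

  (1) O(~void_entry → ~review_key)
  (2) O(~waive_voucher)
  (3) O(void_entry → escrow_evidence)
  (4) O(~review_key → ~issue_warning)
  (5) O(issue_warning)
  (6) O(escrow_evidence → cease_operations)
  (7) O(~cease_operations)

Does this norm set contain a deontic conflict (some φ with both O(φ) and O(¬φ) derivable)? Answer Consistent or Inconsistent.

Premise 5 gives O(issue_warning).
Premise 4 is O(~review_key → ~issue_warning); contrapositively O(issue_warning → review_key). Since O(issue_warning) holds, K gives O(review_key).
The contrapositive of premise 1 (O(~void_entry → ~review_key)) is O(review_key → void_entry), and O(review_key) is already established, so O(void_entry).
From O(void_entry) and premise 3, O(void_entry → escrow_evidence), we obtain O(escrow_evidence).
With premise 6, O(escrow_evidence → cease_operations), the K-axiom yields O(cease_operations).
Yet premise 7 states O(~cease_operations).
We now have both O(cease_operations) and O(~cease_operations) — cease_operations is simultaneously obligatory and forbidden, violating the D-axiom.

Inconsistent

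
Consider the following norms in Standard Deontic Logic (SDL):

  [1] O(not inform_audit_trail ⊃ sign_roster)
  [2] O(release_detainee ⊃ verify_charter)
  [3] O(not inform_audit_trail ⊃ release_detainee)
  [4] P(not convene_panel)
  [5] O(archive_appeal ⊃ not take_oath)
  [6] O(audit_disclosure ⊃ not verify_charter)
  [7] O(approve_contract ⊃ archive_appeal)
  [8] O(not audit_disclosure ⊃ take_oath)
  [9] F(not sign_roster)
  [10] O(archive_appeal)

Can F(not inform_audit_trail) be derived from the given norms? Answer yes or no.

Premise 10 gives O(archive_appeal).
With premise 5, O(archive_appeal ⊃ not take_oath), the K-axiom yields O(not take_oath).
Premise 8, O(not audit_disclosure ⊃ take_oath), contraposes to O(not take_oath ⊃ audit_disclosure); with O(not take_oath) we get O(audit_disclosure).
With premise 6, O(audit_disclosure ⊃ not verify_charter), the K-axiom yields O(not verify_charter).
Premise 2 is O(release_detainee ⊃ verify_charter); contrapositively O(not verify_charter ⊃ not release_detainee). Since O(not verify_charter) holds, K gives O(not release_detainee).
Premise 3, O(not inform_audit_trail ⊃ release_detainee), contraposes to O(not release_detainee ⊃ inform_audit_trail); with O(not release_detainee) we get O(inform_audit_trail).
Premises 1, 4, 7, 9 do not contribute to this derivation.
So O(inform_audit_trail) holds, i.e. F(not inform_audit_trail). The claim follows.

Yes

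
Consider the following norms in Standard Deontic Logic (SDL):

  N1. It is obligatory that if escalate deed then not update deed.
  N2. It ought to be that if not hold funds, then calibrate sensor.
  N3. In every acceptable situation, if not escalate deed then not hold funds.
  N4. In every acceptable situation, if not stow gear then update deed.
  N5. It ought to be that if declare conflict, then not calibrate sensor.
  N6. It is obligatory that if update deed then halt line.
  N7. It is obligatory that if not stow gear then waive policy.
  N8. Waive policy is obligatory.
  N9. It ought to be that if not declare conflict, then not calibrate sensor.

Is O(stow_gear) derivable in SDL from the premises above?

Yes

Premises 9 and 5 are O(¬declare_conflict → ¬calibrate_sensor) and O(declare_conflict → ¬calibrate_sensor); every ideal world satisfies ¬declare_conflict or declare_conflict, so in either case ¬calibrate_sensor holds — hence O(¬calibrate_sensor).
Premise 2, O(¬hold_funds → calibrate_sensor), contraposes to O(¬calibrate_sensor → hold_funds); with O(¬calibrate_sensor) we get O(hold_funds).
Premise 3 is O(¬escalate_deed → ¬hold_funds); contrapositively O(hold_funds → escalate_deed). Since O(hold_funds) holds, K gives O(escalate_deed).
With premise 1, O(escalate_deed → ¬update_deed), the K-axiom yields O(¬update_deed).
Premise 4, O(¬stow_gear → update_deed), contraposes to O(¬update_deed → stow_gear); with O(¬update_deed) we get O(stow_gear).
Premises 6, 7, 8 do not contribute to this derivation.
So O(stow_gear) follows.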